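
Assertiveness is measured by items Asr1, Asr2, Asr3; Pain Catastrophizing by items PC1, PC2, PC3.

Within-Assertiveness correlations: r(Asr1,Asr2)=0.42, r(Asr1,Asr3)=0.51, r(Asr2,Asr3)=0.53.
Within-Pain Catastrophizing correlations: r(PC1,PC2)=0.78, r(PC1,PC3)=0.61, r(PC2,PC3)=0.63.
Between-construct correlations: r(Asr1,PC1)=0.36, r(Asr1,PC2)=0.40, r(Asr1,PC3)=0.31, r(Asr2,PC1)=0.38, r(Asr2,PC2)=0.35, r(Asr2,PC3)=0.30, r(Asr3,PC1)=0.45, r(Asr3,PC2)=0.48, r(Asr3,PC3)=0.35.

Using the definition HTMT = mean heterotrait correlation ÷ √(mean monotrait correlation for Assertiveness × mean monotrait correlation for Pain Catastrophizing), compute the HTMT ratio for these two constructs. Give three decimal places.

Between-construct mean = 3.38/9 = 0.3756.
Mean within-Asr = 1.46/3 = 0.4867; mean within-PC = 2.02/3 = 0.6733.
Geometric mean = √(0.4867 × 0.6733) = 0.5724.
HTMT = 0.3756 / 0.5724 = 0.656.

0.656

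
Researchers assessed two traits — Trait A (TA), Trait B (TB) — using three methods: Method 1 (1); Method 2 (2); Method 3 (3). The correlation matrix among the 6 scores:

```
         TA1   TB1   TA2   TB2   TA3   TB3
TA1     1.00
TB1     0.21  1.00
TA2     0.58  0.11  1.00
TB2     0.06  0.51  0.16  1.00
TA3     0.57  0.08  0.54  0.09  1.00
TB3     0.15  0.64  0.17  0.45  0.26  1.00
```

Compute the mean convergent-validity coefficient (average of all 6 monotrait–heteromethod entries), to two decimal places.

0.55

Convergent values: 0.58, 0.57, 0.54, 0.51, 0.64, 0.45; mean = 3.29/6 = 0.55.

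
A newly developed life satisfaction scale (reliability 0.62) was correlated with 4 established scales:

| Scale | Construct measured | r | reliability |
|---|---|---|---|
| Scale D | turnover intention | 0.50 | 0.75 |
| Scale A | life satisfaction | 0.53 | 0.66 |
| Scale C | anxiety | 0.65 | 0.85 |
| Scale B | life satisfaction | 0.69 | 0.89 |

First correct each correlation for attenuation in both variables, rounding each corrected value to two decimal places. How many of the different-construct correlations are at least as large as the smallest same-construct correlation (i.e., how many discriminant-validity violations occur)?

Disattenuated r (r / √(r_scale · r_new)):
  Scale D (disc): 0.50 / √(0.75·0.62) = 0.73
  Scale A (conv): 0.53 / √(0.66·0.62) = 0.83
  Scale C (disc): 0.65 / √(0.85·0.62) = 0.90
  Scale B (conv): 0.69 / √(0.89·0.62) = 0.93
Smallest convergent = 0.83. Discriminant values: 0.73, 0.90; count ≥ 0.83 → 1.

1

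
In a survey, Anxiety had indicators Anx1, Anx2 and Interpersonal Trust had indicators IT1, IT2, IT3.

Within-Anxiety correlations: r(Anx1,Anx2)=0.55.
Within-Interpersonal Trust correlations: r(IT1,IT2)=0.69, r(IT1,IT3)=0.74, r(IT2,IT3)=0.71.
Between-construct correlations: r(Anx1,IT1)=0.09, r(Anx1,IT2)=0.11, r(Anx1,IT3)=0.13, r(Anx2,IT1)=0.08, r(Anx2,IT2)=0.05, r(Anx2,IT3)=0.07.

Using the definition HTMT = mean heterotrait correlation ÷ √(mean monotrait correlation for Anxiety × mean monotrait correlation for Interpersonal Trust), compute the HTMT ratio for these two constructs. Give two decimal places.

Mean between = 0.53/6 = 0.0883.
Mean within-Anx = 0.55/1 = 0.5500; mean within-IT = 2.14/3 = 0.7133.
Geometric mean = √(0.5500 × 0.7133) = 0.6264.
HTMT = 0.0883 / 0.6264 = 0.14.

0.14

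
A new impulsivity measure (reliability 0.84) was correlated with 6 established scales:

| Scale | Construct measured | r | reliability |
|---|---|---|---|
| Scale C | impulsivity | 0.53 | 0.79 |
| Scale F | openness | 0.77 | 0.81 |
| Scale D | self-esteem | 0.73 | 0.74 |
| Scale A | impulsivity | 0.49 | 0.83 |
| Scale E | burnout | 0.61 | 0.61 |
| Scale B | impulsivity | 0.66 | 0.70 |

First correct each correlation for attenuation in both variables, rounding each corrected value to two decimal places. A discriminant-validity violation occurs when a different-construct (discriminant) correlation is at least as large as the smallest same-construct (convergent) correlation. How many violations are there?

Disattenuated r (r / √(r_scale · r_new)):
  Scale C (conv): 0.53 / √(0.79·0.84) = 0.65
  Scale F (disc): 0.77 / √(0.81·0.84) = 0.93
  Scale D (disc): 0.73 / √(0.74·0.84) = 0.93
  Scale A (conv): 0.49 / √(0.83·0.84) = 0.59
  Scale E (disc): 0.61 / √(0.61·0.84) = 0.85
  Scale B (conv): 0.66 / √(0.70·0.84) = 0.86
Smallest convergent = 0.59. Discriminant values: 0.93, 0.93, 0.85; count ≥ 0.59 → 3.

3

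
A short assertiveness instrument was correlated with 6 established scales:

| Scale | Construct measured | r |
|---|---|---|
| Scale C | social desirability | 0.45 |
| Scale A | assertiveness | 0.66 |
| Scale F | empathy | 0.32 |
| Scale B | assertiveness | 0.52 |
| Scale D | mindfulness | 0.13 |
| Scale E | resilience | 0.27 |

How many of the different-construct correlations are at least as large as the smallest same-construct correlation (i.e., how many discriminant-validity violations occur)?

Convergent (same construct = assertiveness): Scale A, Scale B.
Smallest convergent = 0.52. Discriminant values: 0.45, 0.32, 0.13, 0.27; count ≥ 0.52 → 0.

0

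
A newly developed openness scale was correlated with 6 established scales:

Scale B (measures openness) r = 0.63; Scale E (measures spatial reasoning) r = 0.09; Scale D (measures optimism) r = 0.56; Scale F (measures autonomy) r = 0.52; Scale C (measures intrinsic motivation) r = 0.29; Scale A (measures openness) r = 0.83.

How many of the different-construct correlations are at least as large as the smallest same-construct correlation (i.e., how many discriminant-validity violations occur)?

0

Convergent (same construct = openness): Scale B, Scale A.
Smallest convergent = 0.63. Discriminant values: 0.09, 0.56, 0.52, 0.29; count ≥ 0.63 → 0.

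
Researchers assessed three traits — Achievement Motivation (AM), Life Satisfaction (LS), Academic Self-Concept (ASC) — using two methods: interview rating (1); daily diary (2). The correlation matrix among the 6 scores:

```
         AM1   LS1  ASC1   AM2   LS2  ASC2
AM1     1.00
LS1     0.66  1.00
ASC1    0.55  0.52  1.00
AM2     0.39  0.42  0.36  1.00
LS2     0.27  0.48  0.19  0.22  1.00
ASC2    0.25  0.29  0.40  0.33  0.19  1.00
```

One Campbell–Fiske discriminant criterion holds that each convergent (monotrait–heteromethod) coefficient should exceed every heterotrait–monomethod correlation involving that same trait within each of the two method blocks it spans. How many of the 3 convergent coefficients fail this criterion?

Convergent coefficients and their comparison sets:
AM (methods 1·2): 0.39 vs {0.66, 0.22, 0.55, 0.33} → fail.
LS (methods 1·2): 0.48 vs {0.66, 0.22, 0.52, 0.19} → fail.
ASC (methods 1·2): 0.40 vs {0.55, 0.33, 0.52, 0.19} → fail.
3 of 3 fail.

3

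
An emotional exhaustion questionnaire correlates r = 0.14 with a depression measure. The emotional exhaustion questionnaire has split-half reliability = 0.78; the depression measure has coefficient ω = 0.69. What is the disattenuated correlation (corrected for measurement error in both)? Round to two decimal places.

0.19

r_true = r_obs / √(r_xx · r_yy) = 0.14 / √(0.78 × 0.69) = 0.14 / √0.5382 = 0.14 / 0.7336 ≈ 0.19.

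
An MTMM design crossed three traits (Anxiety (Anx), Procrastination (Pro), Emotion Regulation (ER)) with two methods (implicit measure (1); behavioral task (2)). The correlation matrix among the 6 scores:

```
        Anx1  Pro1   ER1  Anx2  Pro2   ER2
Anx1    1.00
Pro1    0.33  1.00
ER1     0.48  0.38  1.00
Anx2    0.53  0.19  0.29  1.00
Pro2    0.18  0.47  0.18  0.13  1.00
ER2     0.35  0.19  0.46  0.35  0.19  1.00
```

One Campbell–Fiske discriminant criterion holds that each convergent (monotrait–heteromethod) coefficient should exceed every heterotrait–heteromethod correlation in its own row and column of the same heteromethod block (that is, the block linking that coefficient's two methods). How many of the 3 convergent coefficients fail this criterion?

Each convergent coefficient versus the relevant comparison correlations:
Anx (methods 1·2): 0.53 vs {0.18, 0.19, 0.35, 0.29} → pass.
Pro (methods 1·2): 0.47 vs {0.19, 0.18, 0.19, 0.18} → pass.
ER (methods 1·2): 0.46 vs {0.29, 0.35, 0.18, 0.19} → pass.
0 of 3 fail.

0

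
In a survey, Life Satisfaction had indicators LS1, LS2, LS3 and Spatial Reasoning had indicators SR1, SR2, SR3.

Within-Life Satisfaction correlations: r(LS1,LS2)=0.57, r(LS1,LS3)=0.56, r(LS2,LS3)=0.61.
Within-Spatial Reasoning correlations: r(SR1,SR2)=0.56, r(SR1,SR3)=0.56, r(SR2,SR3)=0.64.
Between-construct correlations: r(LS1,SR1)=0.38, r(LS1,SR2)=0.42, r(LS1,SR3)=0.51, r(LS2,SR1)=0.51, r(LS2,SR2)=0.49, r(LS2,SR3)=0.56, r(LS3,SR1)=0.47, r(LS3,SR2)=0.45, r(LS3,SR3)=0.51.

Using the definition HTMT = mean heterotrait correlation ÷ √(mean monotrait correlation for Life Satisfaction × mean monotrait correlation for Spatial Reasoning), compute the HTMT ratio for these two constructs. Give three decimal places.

Mean heterotrait r = 4.30/9 = 0.4778.
Mean within-LS = 1.74/3 = 0.5800; mean within-SR = 1.76/3 = 0.5867.
Geometric mean = √(0.5800 × 0.5867) = 0.5833.
HTMT = 0.4778 / 0.5833 = 0.819.

0.819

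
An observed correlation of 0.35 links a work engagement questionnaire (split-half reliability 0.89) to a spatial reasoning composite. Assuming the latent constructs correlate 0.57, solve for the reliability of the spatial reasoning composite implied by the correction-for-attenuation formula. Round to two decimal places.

0.42

r_true = r_obs / √(r_xx · r_yy) ⇒ 0.57 = 0.35 / √(0.89 · r_yy).
√(0.89 · r_yy) = 0.35 / 0.57 = 0.6140; 0.89 · r_yy = 0.3770; r_yy = 0.3770 / 0.89 ≈ 0.42.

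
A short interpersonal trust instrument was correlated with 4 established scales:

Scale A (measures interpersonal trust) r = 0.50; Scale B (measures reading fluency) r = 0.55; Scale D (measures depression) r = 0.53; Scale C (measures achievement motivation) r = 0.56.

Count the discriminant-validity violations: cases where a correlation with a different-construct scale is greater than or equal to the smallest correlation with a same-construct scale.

Convergent (same construct = interpersonal trust): Scale A.
Smallest convergent = 0.50. Discriminant values: 0.55, 0.53, 0.56; count ≥ 0.50 → 3.

3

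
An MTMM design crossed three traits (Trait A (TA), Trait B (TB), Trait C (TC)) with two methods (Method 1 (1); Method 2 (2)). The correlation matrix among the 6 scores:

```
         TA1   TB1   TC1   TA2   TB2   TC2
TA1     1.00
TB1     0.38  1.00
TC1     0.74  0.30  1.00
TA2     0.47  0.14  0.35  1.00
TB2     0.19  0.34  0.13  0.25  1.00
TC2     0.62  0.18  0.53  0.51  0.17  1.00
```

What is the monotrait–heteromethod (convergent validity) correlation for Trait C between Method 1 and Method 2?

Same trait (TC), different methods: r(TC1, TC2) = 0.53.

0.53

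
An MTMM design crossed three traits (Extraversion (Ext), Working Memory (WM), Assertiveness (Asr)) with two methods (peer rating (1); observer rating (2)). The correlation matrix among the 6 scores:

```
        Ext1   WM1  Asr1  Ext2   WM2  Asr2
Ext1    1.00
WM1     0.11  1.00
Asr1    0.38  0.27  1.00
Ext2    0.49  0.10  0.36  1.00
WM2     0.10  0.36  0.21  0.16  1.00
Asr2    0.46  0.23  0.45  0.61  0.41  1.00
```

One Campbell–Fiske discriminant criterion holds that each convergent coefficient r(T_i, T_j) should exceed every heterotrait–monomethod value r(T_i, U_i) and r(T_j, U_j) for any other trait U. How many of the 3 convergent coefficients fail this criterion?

3

Each convergent coefficient versus the relevant comparison correlations:
Ext (methods 1·2): 0.49 vs {0.11, 0.16, 0.38, 0.61} → fail.
WM (methods 1·2): 0.36 vs {0.11, 0.16, 0.27, 0.41} → fail.
Asr (methods 1·2): 0.45 vs {0.38, 0.61, 0.27, 0.41} → fail.
3 of 3 fail.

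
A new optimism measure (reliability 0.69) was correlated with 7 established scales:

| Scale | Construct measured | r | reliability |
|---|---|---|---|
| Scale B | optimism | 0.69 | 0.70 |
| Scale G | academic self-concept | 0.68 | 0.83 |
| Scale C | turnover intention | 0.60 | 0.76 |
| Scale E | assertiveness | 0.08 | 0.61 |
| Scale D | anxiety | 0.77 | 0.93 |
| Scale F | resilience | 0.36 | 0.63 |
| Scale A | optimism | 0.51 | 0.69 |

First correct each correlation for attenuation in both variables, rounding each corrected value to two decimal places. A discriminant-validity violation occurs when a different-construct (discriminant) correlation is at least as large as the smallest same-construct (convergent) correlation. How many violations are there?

Disattenuated r (r / √(r_scale · r_new)):
  Scale B (conv): 0.69 / √(0.70·0.69) = 0.99
  Scale G (disc): 0.68 / √(0.83·0.69) = 0.90
  Scale C (disc): 0.60 / √(0.76·0.69) = 0.83
  Scale E (disc): 0.08 / √(0.61·0.69) = 0.12
  Scale D (disc): 0.77 / √(0.93·0.69) = 0.96
  Scale F (disc): 0.36 / √(0.63·0.69) = 0.55
  Scale A (conv): 0.51 / √(0.69·0.69) = 0.74
Smallest convergent = 0.74. Discriminant values: 0.90, 0.83, 0.12, 0.96, 0.55; count ≥ 0.74 → 3.

3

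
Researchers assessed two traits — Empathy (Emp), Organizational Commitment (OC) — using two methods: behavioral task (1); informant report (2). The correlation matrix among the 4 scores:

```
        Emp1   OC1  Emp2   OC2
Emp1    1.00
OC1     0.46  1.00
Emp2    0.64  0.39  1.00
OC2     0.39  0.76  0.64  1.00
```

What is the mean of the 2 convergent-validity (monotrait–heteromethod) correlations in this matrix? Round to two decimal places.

Convergent values: 0.64, 0.76; mean = 1.40/2 = 0.70.

0.70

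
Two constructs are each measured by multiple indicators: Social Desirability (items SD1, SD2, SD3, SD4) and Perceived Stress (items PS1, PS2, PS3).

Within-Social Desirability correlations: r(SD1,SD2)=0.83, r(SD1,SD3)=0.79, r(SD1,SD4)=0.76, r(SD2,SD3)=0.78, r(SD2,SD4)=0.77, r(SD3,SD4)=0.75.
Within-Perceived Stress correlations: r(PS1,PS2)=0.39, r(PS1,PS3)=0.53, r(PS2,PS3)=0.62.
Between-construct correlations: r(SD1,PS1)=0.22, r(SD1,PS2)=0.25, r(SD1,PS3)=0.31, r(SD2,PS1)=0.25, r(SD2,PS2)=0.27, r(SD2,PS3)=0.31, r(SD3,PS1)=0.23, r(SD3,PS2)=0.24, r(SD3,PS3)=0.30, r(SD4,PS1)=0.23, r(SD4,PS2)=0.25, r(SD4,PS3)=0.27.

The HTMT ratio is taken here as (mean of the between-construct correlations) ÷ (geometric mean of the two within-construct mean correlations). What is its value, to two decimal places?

0.41

Mean between = 3.13/12 = 0.2608.
Mean within-SD = 4.68/6 = 0.7800; mean within-PS = 1.54/3 = 0.5133.
Geometric mean = √(0.7800 × 0.5133) = 0.6328.
HTMT = 0.2608 / 0.6328 = 0.41.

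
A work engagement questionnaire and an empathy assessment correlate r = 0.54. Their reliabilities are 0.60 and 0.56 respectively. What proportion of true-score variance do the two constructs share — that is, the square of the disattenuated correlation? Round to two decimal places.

0.87

Disattenuated r = 0.54 / √(0.60 × 0.56) = 0.54 / 0.5797 = 0.9315.
Shared true-score variance = 0.9315² = 0.8677 ≈ 0.87.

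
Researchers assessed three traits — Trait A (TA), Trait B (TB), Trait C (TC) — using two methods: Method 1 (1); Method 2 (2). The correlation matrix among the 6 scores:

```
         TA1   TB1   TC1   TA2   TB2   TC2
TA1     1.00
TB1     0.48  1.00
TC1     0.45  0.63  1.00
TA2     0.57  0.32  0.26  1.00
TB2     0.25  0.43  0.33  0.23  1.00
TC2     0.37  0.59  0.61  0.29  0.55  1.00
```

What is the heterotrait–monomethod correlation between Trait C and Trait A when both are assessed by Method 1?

Different traits, same method: r(TC1, TA1) = 0.45.

0.45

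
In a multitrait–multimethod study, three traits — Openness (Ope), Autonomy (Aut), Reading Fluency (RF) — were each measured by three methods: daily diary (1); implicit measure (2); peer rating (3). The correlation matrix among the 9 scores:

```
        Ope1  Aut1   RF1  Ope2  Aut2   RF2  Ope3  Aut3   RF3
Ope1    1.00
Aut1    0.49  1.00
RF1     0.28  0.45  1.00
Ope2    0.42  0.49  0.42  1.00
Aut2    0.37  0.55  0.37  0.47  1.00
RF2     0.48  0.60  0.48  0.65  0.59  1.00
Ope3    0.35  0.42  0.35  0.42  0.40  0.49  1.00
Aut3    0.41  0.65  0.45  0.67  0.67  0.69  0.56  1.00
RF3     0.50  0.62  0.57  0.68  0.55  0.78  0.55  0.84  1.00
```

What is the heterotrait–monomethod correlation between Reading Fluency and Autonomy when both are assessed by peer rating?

Different traits, same method: r(RF3, Aut3) = 0.84.

0.84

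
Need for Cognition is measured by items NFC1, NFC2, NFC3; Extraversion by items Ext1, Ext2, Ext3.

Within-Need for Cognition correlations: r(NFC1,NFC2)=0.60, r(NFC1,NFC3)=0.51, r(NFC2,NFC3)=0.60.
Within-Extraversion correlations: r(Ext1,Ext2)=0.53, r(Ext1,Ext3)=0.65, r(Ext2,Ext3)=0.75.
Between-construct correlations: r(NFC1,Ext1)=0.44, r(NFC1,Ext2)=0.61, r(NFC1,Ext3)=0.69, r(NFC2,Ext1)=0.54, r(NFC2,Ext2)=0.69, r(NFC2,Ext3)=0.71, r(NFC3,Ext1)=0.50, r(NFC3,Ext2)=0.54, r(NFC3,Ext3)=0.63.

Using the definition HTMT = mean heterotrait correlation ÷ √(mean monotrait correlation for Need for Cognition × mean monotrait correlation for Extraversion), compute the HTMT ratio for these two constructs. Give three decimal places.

0.982

Between-construct mean = 5.35/9 = 0.5944.
Mean within-NFC = 1.71/3 = 0.5700; mean within-Ext = 1.93/3 = 0.6433.
Geometric mean = √(0.5700 × 0.6433) = 0.6055.
HTMT = 0.5944 / 0.6055 = 0.982.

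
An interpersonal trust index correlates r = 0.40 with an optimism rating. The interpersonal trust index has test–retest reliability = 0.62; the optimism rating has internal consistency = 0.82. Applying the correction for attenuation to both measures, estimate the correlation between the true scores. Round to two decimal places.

0.56

r_true = r_obs / √(r_xx · r_yy) = 0.40 / √(0.62 × 0.82) = 0.40 / √0.5084 = 0.40 / 0.7130 ≈ 0.56.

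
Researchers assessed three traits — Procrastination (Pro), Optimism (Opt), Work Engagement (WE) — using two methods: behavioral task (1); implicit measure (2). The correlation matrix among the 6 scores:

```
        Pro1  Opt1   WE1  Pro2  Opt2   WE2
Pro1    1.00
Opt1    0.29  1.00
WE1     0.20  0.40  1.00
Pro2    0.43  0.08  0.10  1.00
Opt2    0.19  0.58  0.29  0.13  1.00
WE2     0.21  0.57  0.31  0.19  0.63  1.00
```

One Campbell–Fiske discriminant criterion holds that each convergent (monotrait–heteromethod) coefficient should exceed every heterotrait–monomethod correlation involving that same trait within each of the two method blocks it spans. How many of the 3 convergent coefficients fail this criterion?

Convergent coefficients and their comparison sets:
Pro (methods 1·2): 0.43 vs {0.29, 0.13, 0.20, 0.19} → pass.
Opt (methods 1·2): 0.58 vs {0.29, 0.13, 0.40, 0.63} → fail.
WE (methods 1·2): 0.31 vs {0.20, 0.19, 0.40, 0.63} → fail.
2 of 3 fail.

2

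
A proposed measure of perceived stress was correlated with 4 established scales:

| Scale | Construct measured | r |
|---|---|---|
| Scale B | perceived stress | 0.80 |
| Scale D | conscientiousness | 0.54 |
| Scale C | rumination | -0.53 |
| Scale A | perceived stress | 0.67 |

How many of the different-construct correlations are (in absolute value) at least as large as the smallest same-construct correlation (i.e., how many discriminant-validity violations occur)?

0

Convergent (same construct = perceived stress): Scale B, Scale A.
Smallest convergent = 0.67. Discriminant |r|: 0.54, 0.53; count ≥ 0.67 → 0.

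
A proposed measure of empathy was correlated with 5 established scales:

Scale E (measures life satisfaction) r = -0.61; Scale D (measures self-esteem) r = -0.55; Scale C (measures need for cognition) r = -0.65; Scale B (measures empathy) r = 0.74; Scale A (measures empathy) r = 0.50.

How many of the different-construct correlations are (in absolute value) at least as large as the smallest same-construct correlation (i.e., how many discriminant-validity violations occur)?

Convergent (same construct = empathy): Scale B, Scale A.
Smallest convergent = 0.50. Discriminant |r|: 0.61, 0.55, 0.65; count ≥ 0.50 → 3.

3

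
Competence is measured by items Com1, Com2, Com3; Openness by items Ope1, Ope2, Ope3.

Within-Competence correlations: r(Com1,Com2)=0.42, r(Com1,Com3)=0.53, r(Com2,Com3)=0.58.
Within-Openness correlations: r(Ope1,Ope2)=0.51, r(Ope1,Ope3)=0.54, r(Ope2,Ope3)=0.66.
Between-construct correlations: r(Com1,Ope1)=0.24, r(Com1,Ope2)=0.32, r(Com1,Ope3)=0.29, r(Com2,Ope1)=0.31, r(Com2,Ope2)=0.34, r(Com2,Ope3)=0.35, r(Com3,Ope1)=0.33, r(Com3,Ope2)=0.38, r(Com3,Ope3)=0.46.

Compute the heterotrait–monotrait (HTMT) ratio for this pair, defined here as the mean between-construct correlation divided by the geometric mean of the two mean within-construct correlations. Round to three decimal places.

0.622

Between-construct mean = 3.02/9 = 0.3356.
Mean within-Com = 1.53/3 = 0.5100; mean within-Ope = 1.71/3 = 0.5700.
Geometric mean = √(0.5100 × 0.5700) = 0.5392.
HTMT = 0.3356 / 0.5392 = 0.622.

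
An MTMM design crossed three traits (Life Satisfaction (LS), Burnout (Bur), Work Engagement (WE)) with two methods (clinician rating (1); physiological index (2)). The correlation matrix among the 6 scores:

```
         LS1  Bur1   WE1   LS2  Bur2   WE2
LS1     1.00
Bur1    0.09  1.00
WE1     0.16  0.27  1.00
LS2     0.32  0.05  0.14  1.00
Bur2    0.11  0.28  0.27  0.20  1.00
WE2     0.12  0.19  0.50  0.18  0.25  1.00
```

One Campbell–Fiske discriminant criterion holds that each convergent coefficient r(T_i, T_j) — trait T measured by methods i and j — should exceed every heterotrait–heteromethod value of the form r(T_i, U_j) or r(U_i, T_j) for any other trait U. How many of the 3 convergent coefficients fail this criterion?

0

Checking each validity diagonal entry against its comparison values:
LS (methods 1·2): 0.32 vs {0.11, 0.05, 0.12, 0.14} → pass.
Bur (methods 1·2): 0.28 vs {0.05, 0.11, 0.19, 0.27} → pass.
WE (methods 1·2): 0.50 vs {0.14, 0.12, 0.27, 0.19} → pass.
0 of 3 fail.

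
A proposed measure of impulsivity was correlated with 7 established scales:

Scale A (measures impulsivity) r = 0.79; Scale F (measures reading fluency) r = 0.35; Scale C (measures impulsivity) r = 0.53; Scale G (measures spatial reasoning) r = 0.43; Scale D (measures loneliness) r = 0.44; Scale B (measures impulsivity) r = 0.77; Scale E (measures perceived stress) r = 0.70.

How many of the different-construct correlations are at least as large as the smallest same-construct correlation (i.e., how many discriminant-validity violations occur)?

Convergent (same construct = impulsivity): Scale A, Scale C, Scale B.
Smallest convergent = 0.53. Discriminant values: 0.35, 0.43, 0.44, 0.70; count ≥ 0.53 → 1.

1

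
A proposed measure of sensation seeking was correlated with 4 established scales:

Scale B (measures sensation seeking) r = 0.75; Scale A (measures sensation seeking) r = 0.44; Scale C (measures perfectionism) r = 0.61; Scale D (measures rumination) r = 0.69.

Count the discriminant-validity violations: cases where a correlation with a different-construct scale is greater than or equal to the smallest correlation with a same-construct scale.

2

Convergent (same construct = sensation seeking): Scale B, Scale A.
Smallest convergent = 0.44. Discriminant values: 0.61, 0.69; count ≥ 0.44 → 2.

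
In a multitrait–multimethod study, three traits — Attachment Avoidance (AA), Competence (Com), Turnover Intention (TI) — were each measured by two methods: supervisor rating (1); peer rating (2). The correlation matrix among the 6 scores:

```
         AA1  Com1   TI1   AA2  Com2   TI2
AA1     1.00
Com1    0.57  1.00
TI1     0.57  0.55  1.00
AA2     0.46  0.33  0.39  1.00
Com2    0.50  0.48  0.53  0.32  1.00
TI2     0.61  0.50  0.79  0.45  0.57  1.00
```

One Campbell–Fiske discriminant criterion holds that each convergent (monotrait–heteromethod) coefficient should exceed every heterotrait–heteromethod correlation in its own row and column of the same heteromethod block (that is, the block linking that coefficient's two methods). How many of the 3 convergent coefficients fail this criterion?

2

Checking each validity diagonal entry against its comparison values:
AA (methods 1·2): 0.46 vs {0.50, 0.33, 0.61, 0.39} → fail.
Com (methods 1·2): 0.48 vs {0.33, 0.50, 0.50, 0.53} → fail.
TI (methods 1·2): 0.79 vs {0.39, 0.61, 0.53, 0.50} → pass.
2 of 3 fail.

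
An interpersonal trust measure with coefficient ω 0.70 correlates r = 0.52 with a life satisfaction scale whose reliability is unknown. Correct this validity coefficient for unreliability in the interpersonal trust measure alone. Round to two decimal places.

0.62

Single correction: r_c = r_obs / √r_xx = 0.52 / √0.70 = 0.52 / 0.8367 ≈ 0.62.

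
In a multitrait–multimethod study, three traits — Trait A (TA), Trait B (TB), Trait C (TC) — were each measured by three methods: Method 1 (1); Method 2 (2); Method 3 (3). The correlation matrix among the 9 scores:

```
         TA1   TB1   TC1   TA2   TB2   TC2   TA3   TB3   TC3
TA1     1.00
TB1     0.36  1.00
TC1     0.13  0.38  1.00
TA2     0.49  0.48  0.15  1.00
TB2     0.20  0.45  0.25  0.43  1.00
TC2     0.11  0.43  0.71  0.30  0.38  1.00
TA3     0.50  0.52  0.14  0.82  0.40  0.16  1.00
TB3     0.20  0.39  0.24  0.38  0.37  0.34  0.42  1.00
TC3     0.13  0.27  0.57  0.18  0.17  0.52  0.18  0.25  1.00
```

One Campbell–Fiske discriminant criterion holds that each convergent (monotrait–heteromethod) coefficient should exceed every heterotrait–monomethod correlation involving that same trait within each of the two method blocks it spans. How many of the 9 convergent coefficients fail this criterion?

2

Checking each validity diagonal entry against its comparison values:
TA (methods 1·2): 0.49 vs {0.36, 0.43, 0.13, 0.30} → pass.
TA (methods 1·3): 0.50 vs {0.36, 0.42, 0.13, 0.18} → pass.
TA (methods 2·3): 0.82 vs {0.43, 0.42, 0.30, 0.18} → pass.
TB (methods 1·2): 0.45 vs {0.36, 0.43, 0.38, 0.38} → pass.
TB (methods 1·3): 0.39 vs {0.36, 0.42, 0.38, 0.25} → fail.
TB (methods 2·3): 0.37 vs {0.43, 0.42, 0.38, 0.25} → fail.
TC (methods 1·2): 0.71 vs {0.13, 0.30, 0.38, 0.38} → pass.
TC (methods 1·3): 0.57 vs {0.13, 0.18, 0.38, 0.25} → pass.
TC (methods 2·3): 0.52 vs {0.30, 0.18, 0.38, 0.25} → pass.
2 of 9 fail.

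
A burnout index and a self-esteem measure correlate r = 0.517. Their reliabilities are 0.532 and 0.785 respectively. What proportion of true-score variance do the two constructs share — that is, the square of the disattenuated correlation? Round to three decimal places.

Disattenuated r = 0.517 / √(0.532 × 0.785) = 0.517 / 0.6462 = 0.8001.
Shared true-score variance = 0.8001² = 0.6402 ≈ 0.640.

0.640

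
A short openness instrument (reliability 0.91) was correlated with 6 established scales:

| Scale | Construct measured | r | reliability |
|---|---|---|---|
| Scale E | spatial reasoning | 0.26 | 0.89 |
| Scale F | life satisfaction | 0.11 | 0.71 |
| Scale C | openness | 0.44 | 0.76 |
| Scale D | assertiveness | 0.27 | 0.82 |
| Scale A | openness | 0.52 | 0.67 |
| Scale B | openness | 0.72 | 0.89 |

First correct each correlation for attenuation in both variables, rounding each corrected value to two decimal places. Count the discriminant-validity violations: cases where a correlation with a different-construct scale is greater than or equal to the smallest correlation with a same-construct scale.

0

Disattenuated r (r / √(r_scale · r_new)):
  Scale E (disc): 0.26 / √(0.89·0.91) = 0.29
  Scale F (disc): 0.11 / √(0.71·0.91) = 0.14
  Scale C (conv): 0.44 / √(0.76·0.91) = 0.53
  Scale D (disc): 0.27 / √(0.82·0.91) = 0.31
  Scale A (conv): 0.52 / √(0.67·0.91) = 0.67
  Scale B (conv): 0.72 / √(0.89·0.91) = 0.80
Smallest convergent = 0.53. Discriminant values: 0.29, 0.14, 0.31; count ≥ 0.53 → 0.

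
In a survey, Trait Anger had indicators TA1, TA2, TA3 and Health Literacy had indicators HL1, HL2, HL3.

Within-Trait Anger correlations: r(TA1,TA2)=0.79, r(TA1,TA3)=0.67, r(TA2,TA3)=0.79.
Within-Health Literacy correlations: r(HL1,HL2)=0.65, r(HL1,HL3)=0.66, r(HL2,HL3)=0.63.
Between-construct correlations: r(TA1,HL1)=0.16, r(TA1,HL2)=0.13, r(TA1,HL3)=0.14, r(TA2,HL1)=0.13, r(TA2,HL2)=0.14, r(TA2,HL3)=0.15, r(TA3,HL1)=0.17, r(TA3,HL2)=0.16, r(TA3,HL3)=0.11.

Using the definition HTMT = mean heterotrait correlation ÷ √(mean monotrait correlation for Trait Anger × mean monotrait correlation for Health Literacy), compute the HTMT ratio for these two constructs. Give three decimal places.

0.206

Mean heterotrait r = 1.29/9 = 0.1433.
Mean within-TA = 2.25/3 = 0.7500; mean within-HL = 1.94/3 = 0.6467.
Geometric mean = √(0.7500 × 0.6467) = 0.6964.
HTMT = 0.1433 / 0.6964 = 0.206.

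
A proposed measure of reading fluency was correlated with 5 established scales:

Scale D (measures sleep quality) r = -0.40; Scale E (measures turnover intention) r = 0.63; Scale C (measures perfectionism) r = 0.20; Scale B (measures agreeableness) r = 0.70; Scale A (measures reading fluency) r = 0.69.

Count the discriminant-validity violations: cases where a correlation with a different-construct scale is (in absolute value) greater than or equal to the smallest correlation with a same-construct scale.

1

Convergent (same construct = reading fluency): Scale A.
Smallest convergent = 0.69. Discriminant |r|: 0.40, 0.63, 0.20, 0.70; count ≥ 0.69 → 1.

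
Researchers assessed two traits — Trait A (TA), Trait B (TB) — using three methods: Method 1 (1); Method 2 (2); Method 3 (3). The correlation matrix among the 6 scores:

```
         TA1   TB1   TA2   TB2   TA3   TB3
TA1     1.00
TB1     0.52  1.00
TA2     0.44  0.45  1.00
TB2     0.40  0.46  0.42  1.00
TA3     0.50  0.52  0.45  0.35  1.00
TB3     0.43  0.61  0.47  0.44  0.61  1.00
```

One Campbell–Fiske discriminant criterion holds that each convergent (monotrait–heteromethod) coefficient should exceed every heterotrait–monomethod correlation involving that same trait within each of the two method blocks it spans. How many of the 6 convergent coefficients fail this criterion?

6

Convergent coefficients and their comparison sets:
TA (methods 1·2): 0.44 vs {0.52, 0.42} → fail.
TA (methods 1·3): 0.50 vs {0.52, 0.61} → fail.
TA (methods 2·3): 0.45 vs {0.42, 0.61} → fail.
TB (methods 1·2): 0.46 vs {0.52, 0.42} → fail.
TB (methods 1·3): 0.61 vs {0.52, 0.61} → fail.
TB (methods 2·3): 0.44 vs {0.42, 0.61} → fail.
6 of 6 fail.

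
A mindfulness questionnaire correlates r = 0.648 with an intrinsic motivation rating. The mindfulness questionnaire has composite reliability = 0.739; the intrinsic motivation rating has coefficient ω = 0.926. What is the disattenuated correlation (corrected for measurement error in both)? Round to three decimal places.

0.783

r_true = r_obs / √(r_xx · r_yy) = 0.648 / √(0.739 × 0.926) = 0.648 / √0.684314 = 0.648 / 0.8272 ≈ 0.783.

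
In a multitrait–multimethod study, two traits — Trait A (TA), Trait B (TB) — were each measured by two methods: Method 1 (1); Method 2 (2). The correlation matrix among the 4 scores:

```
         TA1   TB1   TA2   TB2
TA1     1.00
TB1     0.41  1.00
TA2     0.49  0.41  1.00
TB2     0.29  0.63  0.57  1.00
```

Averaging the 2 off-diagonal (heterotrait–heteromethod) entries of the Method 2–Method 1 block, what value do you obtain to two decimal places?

0.35

HTHM values (method 2 × method 1): 0.41, 0.29; mean = 0.70/2 = 0.35.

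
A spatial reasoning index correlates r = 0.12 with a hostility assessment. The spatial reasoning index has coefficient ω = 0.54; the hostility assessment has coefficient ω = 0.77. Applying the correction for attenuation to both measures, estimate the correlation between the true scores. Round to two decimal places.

0.19

r_true = r_obs / √(r_xx · r_yy) = 0.12 / √(0.54 × 0.77) = 0.12 / √0.4158 = 0.12 / 0.6448 ≈ 0.19.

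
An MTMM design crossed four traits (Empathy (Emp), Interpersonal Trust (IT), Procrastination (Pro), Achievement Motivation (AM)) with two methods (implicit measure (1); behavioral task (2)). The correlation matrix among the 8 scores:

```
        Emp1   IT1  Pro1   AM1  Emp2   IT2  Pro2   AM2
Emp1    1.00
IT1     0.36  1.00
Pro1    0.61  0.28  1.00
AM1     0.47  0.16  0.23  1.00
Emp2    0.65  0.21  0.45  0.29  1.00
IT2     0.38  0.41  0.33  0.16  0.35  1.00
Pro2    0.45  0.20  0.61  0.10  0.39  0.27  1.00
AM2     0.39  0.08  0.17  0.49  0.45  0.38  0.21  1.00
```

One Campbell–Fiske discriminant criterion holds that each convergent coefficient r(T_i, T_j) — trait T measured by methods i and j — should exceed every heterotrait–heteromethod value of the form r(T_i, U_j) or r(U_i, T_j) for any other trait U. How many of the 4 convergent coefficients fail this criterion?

Convergent coefficients and their comparison sets:
Emp (methods 1·2): 0.65 vs {0.38, 0.21, 0.45, 0.45, 0.39, 0.29} → pass.
IT (methods 1·2): 0.41 vs {0.21, 0.38, 0.20, 0.33, 0.08, 0.16} → pass.
Pro (methods 1·2): 0.61 vs {0.45, 0.45, 0.33, 0.20, 0.17, 0.10} → pass.
AM (methods 1·2): 0.49 vs {0.29, 0.39, 0.16, 0.08, 0.10, 0.17} → pass.
0 of 4 fail.

0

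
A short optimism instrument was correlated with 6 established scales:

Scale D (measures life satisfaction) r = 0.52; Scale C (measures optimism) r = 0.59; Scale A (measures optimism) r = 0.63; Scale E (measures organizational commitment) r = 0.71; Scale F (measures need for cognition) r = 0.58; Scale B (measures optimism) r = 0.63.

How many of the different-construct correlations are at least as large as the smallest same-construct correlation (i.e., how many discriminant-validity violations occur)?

Convergent (same construct = optimism): Scale C, Scale A, Scale B.
Smallest convergent = 0.59. Discriminant values: 0.52, 0.71, 0.58; count ≥ 0.59 → 1.

1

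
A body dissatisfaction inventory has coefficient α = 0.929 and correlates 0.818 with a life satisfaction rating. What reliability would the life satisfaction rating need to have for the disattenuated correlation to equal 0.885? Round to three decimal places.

0.920

r_true = r_obs / √(r_xx · r_yy) ⇒ 0.885 = 0.818 / √(0.929 · r_yy).
√(0.929 · r_yy) = 0.818 / 0.885 = 0.9243; 0.929 · r_yy = 0.8543; r_yy = 0.8543 / 0.929 ≈ 0.920.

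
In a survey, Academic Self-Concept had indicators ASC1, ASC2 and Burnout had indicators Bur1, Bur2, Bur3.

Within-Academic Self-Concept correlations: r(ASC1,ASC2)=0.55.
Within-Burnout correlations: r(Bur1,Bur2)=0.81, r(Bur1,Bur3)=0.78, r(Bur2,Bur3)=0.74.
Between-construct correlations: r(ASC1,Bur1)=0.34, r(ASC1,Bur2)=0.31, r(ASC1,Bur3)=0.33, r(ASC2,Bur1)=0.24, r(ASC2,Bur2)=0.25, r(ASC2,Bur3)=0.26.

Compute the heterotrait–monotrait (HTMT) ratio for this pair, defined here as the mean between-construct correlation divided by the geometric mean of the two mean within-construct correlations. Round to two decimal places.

Between-construct mean = 1.73/6 = 0.2883.
Mean within-ASC = 0.55/1 = 0.5500; mean within-Bur = 2.33/3 = 0.7767.
Geometric mean = √(0.5500 × 0.7767) = 0.6536.
HTMT = 0.2883 / 0.6536 = 0.44.

0.44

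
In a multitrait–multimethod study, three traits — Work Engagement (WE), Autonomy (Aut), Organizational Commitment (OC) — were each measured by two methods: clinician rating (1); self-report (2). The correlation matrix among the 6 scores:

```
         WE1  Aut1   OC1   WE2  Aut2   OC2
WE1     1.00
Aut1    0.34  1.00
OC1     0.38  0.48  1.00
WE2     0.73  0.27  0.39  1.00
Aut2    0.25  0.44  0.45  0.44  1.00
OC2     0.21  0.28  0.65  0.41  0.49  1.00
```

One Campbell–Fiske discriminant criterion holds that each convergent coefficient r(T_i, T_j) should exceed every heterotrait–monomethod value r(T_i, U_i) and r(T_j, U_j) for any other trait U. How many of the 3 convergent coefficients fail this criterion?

Each convergent coefficient versus the relevant comparison correlations:
WE (methods 1·2): 0.73 vs {0.34, 0.44, 0.38, 0.41} → pass.
Aut (methods 1·2): 0.44 vs {0.34, 0.44, 0.48, 0.49} → fail.
OC (methods 1·2): 0.65 vs {0.38, 0.41, 0.48, 0.49} → pass.
1 of 3 fail.

1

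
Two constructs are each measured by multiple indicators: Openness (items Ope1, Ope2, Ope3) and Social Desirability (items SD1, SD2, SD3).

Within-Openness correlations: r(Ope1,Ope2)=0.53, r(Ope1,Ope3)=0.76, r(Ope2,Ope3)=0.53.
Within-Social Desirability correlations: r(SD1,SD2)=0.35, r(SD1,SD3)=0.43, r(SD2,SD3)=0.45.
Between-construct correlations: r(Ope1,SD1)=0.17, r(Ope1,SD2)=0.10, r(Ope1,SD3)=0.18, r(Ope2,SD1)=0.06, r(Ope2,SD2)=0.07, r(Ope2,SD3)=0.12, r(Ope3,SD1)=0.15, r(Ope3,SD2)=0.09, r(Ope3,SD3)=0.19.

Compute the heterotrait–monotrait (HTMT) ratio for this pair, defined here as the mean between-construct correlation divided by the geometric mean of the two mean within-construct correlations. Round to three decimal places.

Mean between = 1.13/9 = 0.1256.
Mean within-Ope = 1.82/3 = 0.6067; mean within-SD = 1.23/3 = 0.4100.
Geometric mean = √(0.6067 × 0.4100) = 0.4987.
HTMT = 0.1256 / 0.4987 = 0.252.

0.252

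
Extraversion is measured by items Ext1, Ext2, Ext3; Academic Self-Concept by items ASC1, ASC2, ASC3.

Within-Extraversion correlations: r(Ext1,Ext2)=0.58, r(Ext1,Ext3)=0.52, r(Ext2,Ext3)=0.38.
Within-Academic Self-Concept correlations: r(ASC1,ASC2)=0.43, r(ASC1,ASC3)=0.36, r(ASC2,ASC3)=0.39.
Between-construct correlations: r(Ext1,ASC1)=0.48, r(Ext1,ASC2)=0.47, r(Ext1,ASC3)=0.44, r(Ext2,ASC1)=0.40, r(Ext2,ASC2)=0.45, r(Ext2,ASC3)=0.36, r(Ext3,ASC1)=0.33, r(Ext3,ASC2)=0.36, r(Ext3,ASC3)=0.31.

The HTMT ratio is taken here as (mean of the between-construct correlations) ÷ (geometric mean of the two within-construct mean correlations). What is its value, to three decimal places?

0.908

Mean between = 3.60/9 = 0.4000.
Mean within-Ext = 1.48/3 = 0.4933; mean within-ASC = 1.18/3 = 0.3933.
Geometric mean = √(0.4933 × 0.3933) = 0.4405.
HTMT = 0.4000 / 0.4405 = 0.908.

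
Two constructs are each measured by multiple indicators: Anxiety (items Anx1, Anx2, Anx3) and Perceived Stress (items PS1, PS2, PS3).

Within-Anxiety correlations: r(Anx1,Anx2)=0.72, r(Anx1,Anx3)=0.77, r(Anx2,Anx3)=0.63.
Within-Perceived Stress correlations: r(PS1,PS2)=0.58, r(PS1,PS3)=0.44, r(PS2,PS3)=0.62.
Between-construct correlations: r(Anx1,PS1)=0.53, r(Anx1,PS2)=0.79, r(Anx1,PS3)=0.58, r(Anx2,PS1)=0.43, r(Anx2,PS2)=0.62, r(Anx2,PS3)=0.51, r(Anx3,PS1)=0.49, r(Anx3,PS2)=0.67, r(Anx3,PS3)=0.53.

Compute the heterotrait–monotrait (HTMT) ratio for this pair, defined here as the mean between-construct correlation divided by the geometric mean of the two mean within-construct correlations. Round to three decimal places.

Between-construct mean = 5.15/9 = 0.5722.
Mean within-Anx = 2.12/3 = 0.7067; mean within-PS = 1.64/3 = 0.5467.
Geometric mean = √(0.7067 × 0.5467) = 0.6216.
HTMT = 0.5722 / 0.6216 = 0.921.

0.921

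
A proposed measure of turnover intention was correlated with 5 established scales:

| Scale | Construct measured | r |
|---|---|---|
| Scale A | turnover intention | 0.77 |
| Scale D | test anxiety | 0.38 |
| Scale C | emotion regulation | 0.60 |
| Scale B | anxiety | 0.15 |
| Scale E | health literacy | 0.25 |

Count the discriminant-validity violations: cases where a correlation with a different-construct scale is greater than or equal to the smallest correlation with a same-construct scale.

Convergent (same construct = turnover intention): Scale A.
Smallest convergent = 0.77. Discriminant values: 0.38, 0.60, 0.15, 0.25; count ≥ 0.77 → 0.

0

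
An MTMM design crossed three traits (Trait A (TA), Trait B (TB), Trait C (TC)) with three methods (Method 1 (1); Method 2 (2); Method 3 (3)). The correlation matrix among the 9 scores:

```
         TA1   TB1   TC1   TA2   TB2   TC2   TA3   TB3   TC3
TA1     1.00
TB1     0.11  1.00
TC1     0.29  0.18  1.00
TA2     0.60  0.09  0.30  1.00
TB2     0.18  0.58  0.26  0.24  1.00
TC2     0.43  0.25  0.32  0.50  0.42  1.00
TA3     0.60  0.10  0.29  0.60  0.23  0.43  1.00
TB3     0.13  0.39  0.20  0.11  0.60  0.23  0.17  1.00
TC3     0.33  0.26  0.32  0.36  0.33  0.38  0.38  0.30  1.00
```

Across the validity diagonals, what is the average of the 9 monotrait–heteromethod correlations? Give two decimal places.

0.49

Convergent values: 0.60, 0.60, 0.60, 0.58, 0.39, 0.60, 0.32, 0.32, 0.38; mean = 4.39/9 = 0.49.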